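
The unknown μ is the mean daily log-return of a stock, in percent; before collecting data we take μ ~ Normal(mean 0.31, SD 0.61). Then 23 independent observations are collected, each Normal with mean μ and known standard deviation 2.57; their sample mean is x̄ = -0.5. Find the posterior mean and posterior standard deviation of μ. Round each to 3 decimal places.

Posterior mean ≈ -0.147; posterior SD ≈ 0.403

With known σ, the Normal prior is conjugate. Weight on the data is w = (n/σ²)/(n/σ² + 1/τ₀²) = 3.48226/(3.48226+2.68745) = 0.56441.
Posterior mean = w·x̄ + (1−w)·μ₀ = 0.56441·-0.5 + 0.43559·0.31 = -0.147. Posterior variance = 1/(3.48226+2.68745) = 0.162082, so SD = 0.403.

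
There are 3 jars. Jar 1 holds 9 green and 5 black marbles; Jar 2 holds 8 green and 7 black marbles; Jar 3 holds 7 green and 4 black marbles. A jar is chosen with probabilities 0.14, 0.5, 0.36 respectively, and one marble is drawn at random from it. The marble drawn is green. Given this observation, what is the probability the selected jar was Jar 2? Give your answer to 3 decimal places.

Posterior probability ≈ 0.455

P(green|Jar 1) = 0.6429; P(green|Jar 2) = 0.5333; P(green|Jar 3) = 0.6364.
Prior × likelihood for each source: 0.14·0.6429=0.09000, 0.5·0.5333=0.2667, 0.36·0.6364=0.2291. Summing gives P(green) = 0.58576.
P(Jar 2 | green) = 0.2667 / 0.58576 = 0.455.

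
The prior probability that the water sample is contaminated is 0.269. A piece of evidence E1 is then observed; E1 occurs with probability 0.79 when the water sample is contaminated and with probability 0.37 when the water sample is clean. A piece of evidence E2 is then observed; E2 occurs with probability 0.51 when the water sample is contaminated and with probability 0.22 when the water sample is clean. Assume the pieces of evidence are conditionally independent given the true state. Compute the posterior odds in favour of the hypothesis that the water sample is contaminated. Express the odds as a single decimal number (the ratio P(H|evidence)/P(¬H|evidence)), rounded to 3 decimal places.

Posterior odds ≈ 1.821

Prior odds = 0.269/(1−0.269) = 0.36799. In log-odds, ln(0.36799) = -0.99970.
Add log likelihood ratios: ln(2.1351) + ln(2.3182) = 1.5993.
Posterior log-odds = 0.59961, so posterior odds = exp(0.59961) = 1.8214.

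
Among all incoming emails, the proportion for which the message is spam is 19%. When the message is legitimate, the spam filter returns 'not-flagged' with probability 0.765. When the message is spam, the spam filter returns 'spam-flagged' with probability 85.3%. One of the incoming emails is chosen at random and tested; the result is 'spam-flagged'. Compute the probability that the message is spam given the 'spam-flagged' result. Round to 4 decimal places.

Let H be the event that the message is spam. P(H) = 0.19, so P(¬H) = 0.81. With E the 'spam-flagged' result, P(E|H) = 0.853 and P(E|¬H) = 0.235.
P(E) = 0.853·0.19 + 0.235·0.81 = 0.16207 + 0.19035 = 0.35242.
By Bayes' theorem, P(H|E) = 0.16207 / 0.35242 = 0.4599.

P(H | E) ≈ 0.4599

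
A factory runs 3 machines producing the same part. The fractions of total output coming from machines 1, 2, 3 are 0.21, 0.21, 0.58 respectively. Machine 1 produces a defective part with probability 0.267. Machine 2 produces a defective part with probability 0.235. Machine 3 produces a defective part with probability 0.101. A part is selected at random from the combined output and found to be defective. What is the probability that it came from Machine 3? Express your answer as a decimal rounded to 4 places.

Tabulate prior·likelihood by source: [1] prior 0.21, lik 0.267, product 0.05607; [2] prior 0.21, lik 0.235, product 0.04935; [3] prior 0.58, lik 0.101, product 0.05858.
Normalizing constant = 0.16400; the posterior for Machine 3 is its product over the sum, 0.05858/0.16400 = 0.3572.

Posterior probability ≈ 0.3572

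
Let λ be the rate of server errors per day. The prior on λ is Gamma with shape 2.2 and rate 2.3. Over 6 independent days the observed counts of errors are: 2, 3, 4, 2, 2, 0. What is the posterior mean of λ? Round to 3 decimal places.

Posterior mean ≈ 1.831

Total count ∑xᵢ = 13 over n = 6 days.
Gamma is conjugate to the Poisson likelihood: posterior is Gamma(shape = 2.2+13 = 15.2, rate = 2.3+6 = 8.3).
Posterior mean = shape/rate = 15.2/8.3 = 1.831.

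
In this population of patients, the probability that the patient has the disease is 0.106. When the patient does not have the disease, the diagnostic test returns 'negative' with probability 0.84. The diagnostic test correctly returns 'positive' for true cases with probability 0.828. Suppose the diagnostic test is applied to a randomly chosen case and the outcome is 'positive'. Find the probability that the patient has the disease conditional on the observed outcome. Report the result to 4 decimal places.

Write H for 'the patient has the disease'. Prior odds H:¬H = 0.106/0.894 = 0.11857. For the 'positive' outcome, the likelihood ratio is 0.828/0.16 = 5.1750.
Posterior odds = 0.11857 × 5.1750 = 0.61359, so P(H|E) = 0.61359/(1+0.61359) = 0.3803.

P(H | E) ≈ 0.3803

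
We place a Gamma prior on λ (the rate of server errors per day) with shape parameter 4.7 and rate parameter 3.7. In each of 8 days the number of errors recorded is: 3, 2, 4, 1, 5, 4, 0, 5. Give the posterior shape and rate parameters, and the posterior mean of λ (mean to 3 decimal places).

Posterior: Gamma(shape=28.7, rate=11.7); mean ≈ 2.453

The Poisson likelihood adds the total count to the shape and the number of exposure periods to the rate. Here ∑xᵢ = 24 and n = 8, so shape 4.7→28.7 and rate 3.7→11.7.
Posterior mean = shape/rate = 28.7/11.7 = 2.453.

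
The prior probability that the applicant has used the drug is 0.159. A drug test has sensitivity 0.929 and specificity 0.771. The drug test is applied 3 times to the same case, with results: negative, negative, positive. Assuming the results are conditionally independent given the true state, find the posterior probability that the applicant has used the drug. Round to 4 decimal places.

Posterior P(H) ≈ 0.0065

Let H be the event that the applicant has used the drug; start with P(H) = 0.159. P('positive'|H) = 0.929, P('positive'|¬H) = 0.229.
Update on result 1 ('negative'): P(H) ← 0.071·0.1590 / (0.071·0.1590 + 0.771·0.8410) = 0.011289/0.65970 = 0.0171.
Update on result 2 ('negative'): P(H) ← 0.071·0.0171 / (0.071·0.0171 + 0.771·0.9829) = 0.0012150/0.75902 = 0.0016.
Update on result 3 ('positive'): P(H) ← 0.929·0.0016 / (0.929·0.0016 + 0.229·0.9984) = 0.0014871/0.23012 = 0.0065.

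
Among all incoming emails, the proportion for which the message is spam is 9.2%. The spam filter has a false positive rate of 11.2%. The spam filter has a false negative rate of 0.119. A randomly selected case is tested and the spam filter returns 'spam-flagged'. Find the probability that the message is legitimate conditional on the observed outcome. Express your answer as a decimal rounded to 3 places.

P(¬H | E) ≈ 0.556

Let H be the event that the message is spam. P(H) = 0.092, so P(¬H) = 0.908. With E the 'spam-flagged' result, P(E|H) = 0.881 and P(E|¬H) = 0.112.
P(E) = 0.881·0.092 + 0.112·0.908 = 0.081052 + 0.10170 = 0.18275.
By Bayes' theorem, P(H|E) = 0.081052 / 0.18275 = 0.444. Hence P(¬H|E) = 1 − 0.444 = 0.556.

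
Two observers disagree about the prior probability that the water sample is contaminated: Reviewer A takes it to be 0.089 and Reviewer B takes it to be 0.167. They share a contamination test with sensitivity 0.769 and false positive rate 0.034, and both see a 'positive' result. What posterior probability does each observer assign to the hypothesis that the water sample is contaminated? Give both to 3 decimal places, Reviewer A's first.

Reviewer A: 0.688; Reviewer B: 0.819

The likelihood ratio for a 'positive' result is 0.769/0.034 = 22.618.
Reviewer A: prior odds 0.089/0.911 = 0.097695; posterior odds 2.2096; posterior probability 0.688.
Reviewer B: prior odds 0.167/0.833 = 0.20048; posterior odds 4.5344; posterior probability 0.819.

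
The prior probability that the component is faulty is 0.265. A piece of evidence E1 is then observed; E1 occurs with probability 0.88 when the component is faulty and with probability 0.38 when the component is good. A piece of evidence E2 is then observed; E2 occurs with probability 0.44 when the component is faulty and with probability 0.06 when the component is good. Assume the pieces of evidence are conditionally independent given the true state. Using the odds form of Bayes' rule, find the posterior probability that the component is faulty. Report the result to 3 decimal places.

Posterior probability ≈ 0.860

Prior odds = 0.265/(1−0.265) = 0.36054. In log-odds, ln(0.36054) = -1.0201.
Add log likelihood ratios: ln(2.3158) + ln(7.3333) = 2.8322.
Posterior log-odds = 1.8120, so posterior odds = exp(1.8120) = 6.1229. Converting, P(H|E) = 6.1229/7.1229 = 0.860.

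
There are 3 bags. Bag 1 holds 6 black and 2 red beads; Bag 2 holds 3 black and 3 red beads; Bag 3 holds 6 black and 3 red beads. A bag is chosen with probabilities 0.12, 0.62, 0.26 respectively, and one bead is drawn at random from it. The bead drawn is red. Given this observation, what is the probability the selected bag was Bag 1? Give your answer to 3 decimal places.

Posterior probability ≈ 0.070

Tabulate prior·likelihood by source: [1] prior 0.12, lik 0.25, product 0.03000; [2] prior 0.62, lik 0.5, product 0.3100; [3] prior 0.26, lik 0.3333, product 0.08667.
Normalizing constant = 0.42667; the posterior for Bag 1 is its product over the sum, 0.03000/0.42667 = 0.070.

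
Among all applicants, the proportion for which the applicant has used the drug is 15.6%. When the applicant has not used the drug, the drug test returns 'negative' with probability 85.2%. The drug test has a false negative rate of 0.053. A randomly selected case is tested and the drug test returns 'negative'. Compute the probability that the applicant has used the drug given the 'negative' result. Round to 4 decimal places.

P(H | E) ≈ 0.0114

Let H be the event that the applicant has used the drug. P(H) = 0.156, so P(¬H) = 0.844. With E the 'negative' result, P(E|H) = 0.053 and P(E|¬H) = 0.852.
P(E) = 0.053·0.156 + 0.852·0.844 = 0.0082680 + 0.71909 = 0.72736.
By Bayes' theorem, P(H|E) = 0.0082680 / 0.72736 = 0.0114.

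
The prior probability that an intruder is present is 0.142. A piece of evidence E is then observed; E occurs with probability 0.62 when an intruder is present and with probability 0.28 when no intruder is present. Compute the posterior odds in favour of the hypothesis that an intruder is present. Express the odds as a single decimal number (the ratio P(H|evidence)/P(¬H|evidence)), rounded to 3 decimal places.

Prior odds = 0.142/(1−0.142) = 0.16550.
Likelihood ratio for E = 0.62/0.28 = 2.2143.
Posterior odds = prior odds × LR = 0.36647.

Posterior odds ≈ 0.366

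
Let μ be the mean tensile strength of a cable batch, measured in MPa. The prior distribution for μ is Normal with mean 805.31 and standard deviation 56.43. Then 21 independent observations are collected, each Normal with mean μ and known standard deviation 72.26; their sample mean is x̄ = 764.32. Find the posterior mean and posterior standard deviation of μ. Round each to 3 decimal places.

With known σ, the Normal prior is conjugate. Weight on the data is w = (n/σ²)/(n/σ² + 1/τ₀²) = 0.00402183/(0.00402183+0.00031404) = 0.92757.
Posterior mean = w·x̄ + (1−w)·μ₀ = 0.92757·764.32 + 0.072428·805.31 = 767.289. Posterior variance = 1/(0.00402183+0.00031404) = 230.635, so SD = 15.187.

Posterior mean ≈ 767.289; posterior SD ≈ 15.187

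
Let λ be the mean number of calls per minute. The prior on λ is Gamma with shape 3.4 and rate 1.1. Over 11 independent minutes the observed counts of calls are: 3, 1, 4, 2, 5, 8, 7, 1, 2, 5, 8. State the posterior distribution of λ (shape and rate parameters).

Posterior: Gamma(shape=49.4, rate=12.1)

Total count ∑xᵢ = 46 over n = 11 minutes.
Gamma is conjugate to the Poisson likelihood: posterior is Gamma(shape = 3.4+46 = 49.4, rate = 1.1+11 = 12.1).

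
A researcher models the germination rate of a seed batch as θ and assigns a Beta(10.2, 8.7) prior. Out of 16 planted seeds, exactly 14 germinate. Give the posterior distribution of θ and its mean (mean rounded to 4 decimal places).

The binomial likelihood is conjugate to the Beta prior: with 14 successes and 2 failures, the posterior is Beta(10.2+14, 8.7+2) = Beta(24.2, 10.7).
E[θ | data] = 24.2/(24.2+10.7) = 0.6934.

Posterior: Beta(24.2, 10.7); mean ≈ 0.6934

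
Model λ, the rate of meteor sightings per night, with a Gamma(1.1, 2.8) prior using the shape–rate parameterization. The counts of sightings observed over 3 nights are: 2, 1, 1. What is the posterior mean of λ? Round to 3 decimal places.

Total count ∑xᵢ = 4 over n = 3 nights.
Gamma is conjugate to the Poisson likelihood: posterior is Gamma(shape = 1.1+4 = 5.1, rate = 2.8+3 = 5.8).
E[λ | data] = 5.1/5.8 = 0.879.

Posterior mean ≈ 0.879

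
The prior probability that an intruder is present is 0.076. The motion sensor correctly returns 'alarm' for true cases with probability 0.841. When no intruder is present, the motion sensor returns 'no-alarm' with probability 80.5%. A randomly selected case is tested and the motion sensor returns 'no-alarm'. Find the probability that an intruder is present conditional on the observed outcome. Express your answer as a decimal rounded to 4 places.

Write H for 'an intruder is present'. Prior odds H:¬H = 0.076/0.924 = 0.082251. For the 'no-alarm' outcome, the likelihood ratio is 0.159/0.805 = 0.19752.
Posterior odds = 0.082251 × 0.19752 = 0.016246, so P(H|E) = 0.016246/(1+0.016246) = 0.0160.

P(H | E) ≈ 0.0160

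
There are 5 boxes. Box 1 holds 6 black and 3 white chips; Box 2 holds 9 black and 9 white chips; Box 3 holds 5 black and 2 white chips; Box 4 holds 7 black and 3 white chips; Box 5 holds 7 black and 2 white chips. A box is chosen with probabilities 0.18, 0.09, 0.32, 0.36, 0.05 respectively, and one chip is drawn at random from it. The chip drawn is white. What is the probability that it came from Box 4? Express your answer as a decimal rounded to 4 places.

Tabulate prior·likelihood by source: [1] prior 0.18, lik 0.3333, product 0.06000; [2] prior 0.09, lik 0.5, product 0.04500; [3] prior 0.32, lik 0.2857, product 0.09143; [4] prior 0.36, lik 0.3, product 0.1080; [5] prior 0.05, lik 0.2222, product 0.01111.
Normalizing constant = 0.31554; the posterior for Box 4 is its product over the sum, 0.1080/0.31554 = 0.3423.

Posterior probability ≈ 0.3423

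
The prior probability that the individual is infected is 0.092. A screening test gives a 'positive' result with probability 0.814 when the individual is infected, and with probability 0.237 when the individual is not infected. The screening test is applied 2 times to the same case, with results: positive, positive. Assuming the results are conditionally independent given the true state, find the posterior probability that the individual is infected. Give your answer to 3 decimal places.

Let H be the event that the individual is infected; start with P(H) = 0.092. P('positive'|H) = 0.814, P('positive'|¬H) = 0.237.
Update on result 1 ('positive'): P(H) ← 0.814·0.0920 / (0.814·0.0920 + 0.237·0.9080) = 0.074888/0.29008 = 0.2582.
Update on result 2 ('positive'): P(H) ← 0.814·0.2582 / (0.814·0.2582 + 0.237·0.7418) = 0.21014/0.38596 = 0.5445.

Posterior P(H) ≈ 0.544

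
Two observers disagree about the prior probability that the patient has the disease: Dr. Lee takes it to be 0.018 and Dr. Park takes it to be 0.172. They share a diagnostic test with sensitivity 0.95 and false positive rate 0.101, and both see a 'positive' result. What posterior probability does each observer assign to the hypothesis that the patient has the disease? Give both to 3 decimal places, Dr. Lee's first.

The likelihood ratio for a 'positive' result is 0.95/0.101 = 9.4059.
Dr. Lee: prior odds 0.018/0.982 = 0.018330; posterior odds 0.17241; posterior probability 0.147.
Dr. Park: prior odds 0.172/0.828 = 0.20773; posterior odds 1.9539; posterior probability 0.661.

Dr. Lee: 0.147; Dr. Park: 0.661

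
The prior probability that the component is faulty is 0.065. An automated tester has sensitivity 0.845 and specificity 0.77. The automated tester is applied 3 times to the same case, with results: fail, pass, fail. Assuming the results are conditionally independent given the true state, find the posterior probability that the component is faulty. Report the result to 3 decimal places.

Let H be the event that the component is faulty; start with P(H) = 0.065. P('fail'|H) = 0.845, P('fail'|¬H) = 0.23.
Update on result 1 ('fail'): P(H) ← 0.845·0.0650 / (0.845·0.0650 + 0.23·0.9350) = 0.054925/0.26998 = 0.2034.
Update on result 2 ('pass'): P(H) ← 0.155·0.2034 / (0.155·0.2034 + 0.77·0.7966) = 0.031534/0.64488 = 0.0489.
Update on result 3 ('fail'): P(H) ← 0.845·0.0489 / (0.845·0.0489 + 0.23·0.9511) = 0.041319/0.26007 = 0.1589.

Posterior P(H) ≈ 0.159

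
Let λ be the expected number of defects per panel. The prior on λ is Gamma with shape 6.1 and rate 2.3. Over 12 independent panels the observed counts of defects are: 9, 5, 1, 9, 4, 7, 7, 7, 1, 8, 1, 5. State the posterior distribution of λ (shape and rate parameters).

Posterior: Gamma(shape=70.1, rate=14.3)

The Poisson likelihood adds the total count to the shape and the number of exposure periods to the rate. Here ∑xᵢ = 64 and n = 12, so shape 6.1→70.1 and rate 2.3→14.3.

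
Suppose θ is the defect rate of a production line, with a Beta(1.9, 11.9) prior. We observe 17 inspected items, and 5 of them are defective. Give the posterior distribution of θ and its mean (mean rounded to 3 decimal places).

Observing 5 successes and 12 failures updates Beta(1.9, 11.9) by adding the success and failure counts to the two shape parameters: α = 1.9+5 = 6.9, β = 11.9+12 = 23.9.
E[θ | data] = 6.9/(6.9+23.9) = 0.224.

Posterior: Beta(6.9, 23.9); mean ≈ 0.224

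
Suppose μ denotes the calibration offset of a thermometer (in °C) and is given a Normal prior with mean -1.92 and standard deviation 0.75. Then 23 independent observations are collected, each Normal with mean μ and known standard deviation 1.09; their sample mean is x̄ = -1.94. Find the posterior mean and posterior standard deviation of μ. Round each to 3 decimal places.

Posterior mean ≈ -1.938; posterior SD ≈ 0.218

Prior precision 1/τ₀² = 1/0.75² = 1.77778; data precision n/σ² = 23/1.09² = 19.3586.
Posterior precision = 1.77778 + 19.3586 = 21.1364, giving posterior SD = 1/√21.1364 = 0.218.
Posterior mean = (1.77778·-1.92 + 19.3586·-1.94) / 21.1364 = -1.938.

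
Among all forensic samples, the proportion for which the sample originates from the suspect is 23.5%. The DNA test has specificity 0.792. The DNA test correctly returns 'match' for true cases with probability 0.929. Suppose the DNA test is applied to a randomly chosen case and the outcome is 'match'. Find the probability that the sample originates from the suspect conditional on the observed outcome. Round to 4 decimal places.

P(H | E) ≈ 0.5784

Write H for 'the sample originates from the suspect'. Prior odds H:¬H = 0.235/0.765 = 0.30719. For the 'match' outcome, the likelihood ratio is 0.929/0.208 = 4.4663.
Posterior odds = 0.30719 × 4.4663 = 1.3720, so P(H|E) = 1.3720/(1+1.3720) = 0.5784.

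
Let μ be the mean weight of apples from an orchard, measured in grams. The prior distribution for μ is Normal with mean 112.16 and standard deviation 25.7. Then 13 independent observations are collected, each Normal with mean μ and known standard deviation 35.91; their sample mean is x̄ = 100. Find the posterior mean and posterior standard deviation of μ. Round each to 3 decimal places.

Posterior mean ≈ 101.588; posterior SD ≈ 9.287

Prior precision 1/τ₀² = 1/25.7² = 0.00151403; data precision n/σ² = 13/35.91² = 0.0100812.
Posterior precision = 0.00151403 + 0.0100812 = 0.0115952, giving posterior SD = 1/√0.0115952 = 9.287.
Posterior mean = (0.00151403·112.16 + 0.0100812·100) / 0.0115952 = 101.588.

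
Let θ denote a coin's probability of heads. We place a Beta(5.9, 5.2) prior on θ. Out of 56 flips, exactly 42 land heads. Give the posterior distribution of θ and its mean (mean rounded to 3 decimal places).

The binomial likelihood is conjugate to the Beta prior: with 42 successes and 14 failures, the posterior is Beta(5.9+42, 5.2+14) = Beta(47.9, 19.2).
Posterior mean = α/(α+β) = 47.9/67.1 = 0.714.

Posterior: Beta(47.9, 19.2); mean ≈ 0.714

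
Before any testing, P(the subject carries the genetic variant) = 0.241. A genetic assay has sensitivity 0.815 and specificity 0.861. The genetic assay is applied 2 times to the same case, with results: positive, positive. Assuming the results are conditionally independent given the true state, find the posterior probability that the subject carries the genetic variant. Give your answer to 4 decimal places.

Let H be the event that the subject carries the genetic variant; start with P(H) = 0.241. P('positive'|H) = 0.815, P('positive'|¬H) = 0.139.
Update on result 1 ('positive'): P(H) ← 0.815·0.2410 / (0.815·0.2410 + 0.139·0.7590) = 0.19641/0.30192 = 0.6506.
Update on result 2 ('positive'): P(H) ← 0.815·0.6506 / (0.815·0.6506 + 0.139·0.3494) = 0.53021/0.57878 = 0.9161.

Posterior P(H) ≈ 0.9161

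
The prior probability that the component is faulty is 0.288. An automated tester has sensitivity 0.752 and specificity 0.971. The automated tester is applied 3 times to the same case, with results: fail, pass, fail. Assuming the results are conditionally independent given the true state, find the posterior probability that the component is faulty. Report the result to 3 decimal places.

Let H be the event that the component is faulty; start with P(H) = 0.288. P('fail'|H) = 0.752, P('fail'|¬H) = 0.029.
Update on result 1 ('fail'): P(H) ← 0.752·0.2880 / (0.752·0.2880 + 0.029·0.7120) = 0.21658/0.23722 = 0.9130.
Update on result 2 ('pass'): P(H) ← 0.248·0.9130 / (0.248·0.9130 + 0.971·0.0870) = 0.22641/0.31093 = 0.7282.
Update on result 3 ('fail'): P(H) ← 0.752·0.7282 / (0.752·0.7282 + 0.029·0.2718) = 0.54759/0.55548 = 0.9858.

Posterior P(H) ≈ 0.986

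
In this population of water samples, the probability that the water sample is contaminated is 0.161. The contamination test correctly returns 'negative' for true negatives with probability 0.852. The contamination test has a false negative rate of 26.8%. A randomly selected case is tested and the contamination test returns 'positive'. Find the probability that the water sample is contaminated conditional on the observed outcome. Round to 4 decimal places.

P(H | E) ≈ 0.4869

Write H for 'the water sample is contaminated'. Prior odds H:¬H = 0.161/0.839 = 0.19190. For the 'positive' outcome, the likelihood ratio is 0.732/0.148 = 4.9459.
Posterior odds = 0.19190 × 4.9459 = 0.94910, so P(H|E) = 0.94910/(1+0.94910) = 0.4869.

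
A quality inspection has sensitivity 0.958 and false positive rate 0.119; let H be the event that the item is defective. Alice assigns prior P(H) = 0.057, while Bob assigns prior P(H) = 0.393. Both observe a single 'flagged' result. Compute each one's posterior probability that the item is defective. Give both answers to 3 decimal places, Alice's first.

Alice: 0.327; Bob: 0.839

The likelihood ratio for a 'flagged' result is 0.958/0.119 = 8.0504.
Alice: prior odds 0.057/0.943 = 0.060445; posterior odds 0.48661; posterior probability 0.327.
Bob: prior odds 0.393/0.607 = 0.64745; posterior odds 5.2122; posterior probability 0.839.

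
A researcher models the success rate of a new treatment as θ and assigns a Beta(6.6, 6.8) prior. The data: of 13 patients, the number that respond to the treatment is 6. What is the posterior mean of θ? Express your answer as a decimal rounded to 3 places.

The binomial likelihood is conjugate to the Beta prior: with 6 successes and 7 failures, the posterior is Beta(6.6+6, 6.8+7) = Beta(12.6, 13.8).
Posterior mean = α/(α+β) = 12.6/26.4 = 0.477.

Posterior mean ≈ 0.477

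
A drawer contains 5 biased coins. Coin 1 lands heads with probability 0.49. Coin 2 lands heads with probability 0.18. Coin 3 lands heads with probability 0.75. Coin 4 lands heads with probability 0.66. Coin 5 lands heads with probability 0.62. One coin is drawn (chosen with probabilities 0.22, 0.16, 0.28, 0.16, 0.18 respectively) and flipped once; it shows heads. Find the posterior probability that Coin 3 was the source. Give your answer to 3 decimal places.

Posterior probability ≈ 0.372

Tabulate prior·likelihood by source: [1] prior 0.22, lik 0.49, product 0.1078; [2] prior 0.16, lik 0.18, product 0.02880; [3] prior 0.28, lik 0.75, product 0.2100; [4] prior 0.16, lik 0.66, product 0.1056; [5] prior 0.18, lik 0.62, product 0.1116.
Normalizing constant = 0.56380; the posterior for Coin 3 is its product over the sum, 0.2100/0.56380 = 0.372.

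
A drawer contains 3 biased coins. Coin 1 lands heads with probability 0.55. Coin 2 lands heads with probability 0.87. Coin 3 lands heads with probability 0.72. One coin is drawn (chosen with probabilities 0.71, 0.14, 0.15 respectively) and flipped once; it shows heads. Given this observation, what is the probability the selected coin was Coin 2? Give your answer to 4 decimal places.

P(heads|C1) = 0.55; P(heads|C2) = 0.87; P(heads|C3) = 0.72.
Prior × likelihood for each source: 0.71·0.55=0.3905, 0.14·0.87=0.1218, 0.15·0.72=0.1080. Summing gives P(heads) = 0.62030.
P(Coin 2 | heads) = 0.1218 / 0.62030 = 0.1964.

Posterior probability ≈ 0.1964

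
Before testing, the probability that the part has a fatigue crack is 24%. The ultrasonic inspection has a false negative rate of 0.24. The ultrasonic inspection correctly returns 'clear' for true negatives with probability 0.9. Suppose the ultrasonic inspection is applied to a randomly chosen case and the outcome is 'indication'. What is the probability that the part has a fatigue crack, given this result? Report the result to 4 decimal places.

Let H be the event that the part has a fatigue crack. P(H) = 0.24, so P(¬H) = 0.76. With E the 'indication' result, P(E|H) = 0.76 and P(E|¬H) = 0.1.
P(E) = 0.76·0.24 + 0.1·0.76 = 0.18240 + 0.076000 = 0.25840.
By Bayes' theorem, P(H|E) = 0.18240 / 0.25840 = 0.7059.

P(H | E) ≈ 0.7059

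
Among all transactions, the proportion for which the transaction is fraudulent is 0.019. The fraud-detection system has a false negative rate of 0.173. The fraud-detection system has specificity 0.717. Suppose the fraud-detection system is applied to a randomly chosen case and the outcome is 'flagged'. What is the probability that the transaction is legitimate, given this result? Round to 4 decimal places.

Let H be the event that the transaction is fraudulent. P(H) = 0.019, so P(¬H) = 0.981. With E the 'flagged' result, P(E|H) = 0.827 and P(E|¬H) = 0.283.
P(E) = 0.827·0.019 + 0.283·0.981 = 0.015713 + 0.27762 = 0.29334.
By Bayes' theorem, P(H|E) = 0.015713 / 0.29334 = 0.0536. Hence P(¬H|E) = 1 − 0.0536 = 0.9464.

P(¬H | E) ≈ 0.9464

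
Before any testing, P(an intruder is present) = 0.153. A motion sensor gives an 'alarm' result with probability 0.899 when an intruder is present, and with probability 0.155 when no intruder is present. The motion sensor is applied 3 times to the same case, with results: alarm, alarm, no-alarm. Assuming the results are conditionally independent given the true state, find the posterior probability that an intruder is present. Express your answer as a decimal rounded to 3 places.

With H the event that an intruder is present, the joint likelihood of the observed sequence is P(data|H) = 0.899·0.899·0.101 = 0.081628 and P(data|¬H) = 0.155·0.155·0.845 = 0.020301.
Bayes: P(H|data) = 0.153·0.081628 / (0.153·0.081628 + 0.847·0.020301) = 0.012489/0.029684 = 0.4207.

Posterior P(H) ≈ 0.421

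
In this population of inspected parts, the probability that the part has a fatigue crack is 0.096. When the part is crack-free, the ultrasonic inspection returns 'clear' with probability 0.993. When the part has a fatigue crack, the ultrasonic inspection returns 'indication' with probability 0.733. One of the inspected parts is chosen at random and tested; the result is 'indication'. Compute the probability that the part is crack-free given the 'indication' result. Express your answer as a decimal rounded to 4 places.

P(¬H | E) ≈ 0.0825

Let H be the event that the part has a fatigue crack. P(H) = 0.096, so P(¬H) = 0.904. With E the 'indication' result, P(E|H) = 0.733 and P(E|¬H) = 0.007.
P(E) = 0.733·0.096 + 0.007·0.904 = 0.070368 + 0.0063280 = 0.076696.
By Bayes' theorem, P(H|E) = 0.070368 / 0.076696 = 0.9175. Hence P(¬H|E) = 1 − 0.9175 = 0.0825.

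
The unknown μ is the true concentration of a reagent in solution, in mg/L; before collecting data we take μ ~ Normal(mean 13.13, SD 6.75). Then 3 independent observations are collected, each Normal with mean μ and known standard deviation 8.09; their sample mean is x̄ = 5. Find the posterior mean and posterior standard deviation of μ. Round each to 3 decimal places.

Prior precision 1/τ₀² = 1/6.75² = 0.0219479; data precision n/σ² = 3/8.09² = 0.0458378.
Posterior precision = 0.0219479 + 0.0458378 = 0.0677857, giving posterior SD = 1/√0.0677857 = 3.841.
Posterior mean = (0.0219479·13.13 + 0.0458378·5) / 0.0677857 = 7.632.

Posterior mean ≈ 7.632; posterior SD ≈ 3.841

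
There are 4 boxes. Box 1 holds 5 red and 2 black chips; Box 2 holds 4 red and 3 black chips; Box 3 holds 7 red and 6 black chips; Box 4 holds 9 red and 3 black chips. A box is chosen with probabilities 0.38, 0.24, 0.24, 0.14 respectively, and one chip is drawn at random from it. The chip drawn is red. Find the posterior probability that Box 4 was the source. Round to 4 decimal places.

Posterior probability ≈ 0.1633

P(red|Box 1) = 0.7143; P(red|Box 2) = 0.5714; P(red|Box 3) = 0.5385; P(red|Box 4) = 0.75.
Prior × likelihood for each source: 0.38·0.7143=0.2714, 0.24·0.5714=0.1371, 0.24·0.5385=0.1292, 0.14·0.75=0.1050. Summing gives P(red) = 0.64280.
P(Box 4 | red) = 0.1050 / 0.64280 = 0.1633.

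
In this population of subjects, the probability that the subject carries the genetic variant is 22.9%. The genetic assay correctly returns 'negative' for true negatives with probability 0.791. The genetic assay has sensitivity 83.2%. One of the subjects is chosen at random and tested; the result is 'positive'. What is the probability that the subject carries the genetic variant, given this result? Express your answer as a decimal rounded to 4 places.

P(H | E) ≈ 0.5418

Write H for 'the subject carries the genetic variant'. Prior odds H:¬H = 0.229/0.771 = 0.29702. For the 'positive' outcome, the likelihood ratio is 0.832/0.209 = 3.9809.
Posterior odds = 0.29702 × 3.9809 = 1.1824, so P(H|E) = 1.1824/(1+1.1824) = 0.5418.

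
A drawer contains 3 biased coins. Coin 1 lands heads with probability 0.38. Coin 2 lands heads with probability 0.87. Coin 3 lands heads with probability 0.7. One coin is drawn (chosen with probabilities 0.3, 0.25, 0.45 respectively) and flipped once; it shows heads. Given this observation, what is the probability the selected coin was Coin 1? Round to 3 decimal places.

Tabulate prior·likelihood by source: [1] prior 0.3, lik 0.38, product 0.1140; [2] prior 0.25, lik 0.87, product 0.2175; [3] prior 0.45, lik 0.7, product 0.3150.
Normalizing constant = 0.64650; the posterior for Coin 1 is its product over the sum, 0.1140/0.64650 = 0.176.

Posterior probability ≈ 0.176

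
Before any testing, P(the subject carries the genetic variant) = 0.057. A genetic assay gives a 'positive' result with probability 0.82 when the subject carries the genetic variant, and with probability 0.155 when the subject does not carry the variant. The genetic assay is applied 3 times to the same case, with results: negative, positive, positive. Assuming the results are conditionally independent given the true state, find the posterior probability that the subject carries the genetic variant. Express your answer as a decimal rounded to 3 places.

Posterior P(H) ≈ 0.265

With H the event that the subject carries the genetic variant, the joint likelihood of the observed sequence is P(data|H) = 0.18·0.82·0.82 = 0.12103 and P(data|¬H) = 0.845·0.155·0.155 = 0.020301.
Bayes: P(H|data) = 0.057·0.12103 / (0.057·0.12103 + 0.943·0.020301) = 0.0068988/0.026043 = 0.2649.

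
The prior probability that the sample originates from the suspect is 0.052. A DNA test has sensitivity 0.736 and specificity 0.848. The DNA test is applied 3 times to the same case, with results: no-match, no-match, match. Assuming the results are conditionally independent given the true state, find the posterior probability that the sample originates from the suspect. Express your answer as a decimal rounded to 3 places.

Let H be the event that the sample originates from the suspect; start with P(H) = 0.052. P('match'|H) = 0.736, P('match'|¬H) = 0.152.
Update on result 1 ('no-match'): P(H) ← 0.264·0.0520 / (0.264·0.0520 + 0.848·0.9480) = 0.013728/0.81763 = 0.0168.
Update on result 2 ('no-match'): P(H) ← 0.264·0.0168 / (0.264·0.0168 + 0.848·0.9832) = 0.0044325/0.83819 = 0.0053.
Update on result 3 ('match'): P(H) ← 0.736·0.0053 / (0.736·0.0053 + 0.152·0.9947) = 0.0038921/0.15509 = 0.0251.

Posterior P(H) ≈ 0.025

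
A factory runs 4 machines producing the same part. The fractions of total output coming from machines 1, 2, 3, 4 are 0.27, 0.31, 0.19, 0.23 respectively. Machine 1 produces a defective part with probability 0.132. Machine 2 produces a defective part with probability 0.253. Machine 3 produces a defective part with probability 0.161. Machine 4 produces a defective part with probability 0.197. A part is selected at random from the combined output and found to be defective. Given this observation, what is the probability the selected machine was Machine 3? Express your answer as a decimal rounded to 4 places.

Tabulate prior·likelihood by source: [1] prior 0.27, lik 0.132, product 0.03564; [2] prior 0.31, lik 0.253, product 0.07843; [3] prior 0.19, lik 0.161, product 0.03059; [4] prior 0.23, lik 0.197, product 0.04531.
Normalizing constant = 0.18997; the posterior for Machine 3 is its product over the sum, 0.03059/0.18997 = 0.1610.

Posterior probability ≈ 0.1610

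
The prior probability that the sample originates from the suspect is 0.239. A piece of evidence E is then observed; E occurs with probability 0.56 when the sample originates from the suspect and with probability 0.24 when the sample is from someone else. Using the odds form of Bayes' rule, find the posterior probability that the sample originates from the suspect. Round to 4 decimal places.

Posterior probability ≈ 0.4229

Prior odds = 0.239/(1−0.239) = 0.31406. In log-odds, ln(0.31406) = -1.1582.
Add log likelihood ratio: ln(2.3333) = 0.84730.
Posterior log-odds = -0.31087, so posterior odds = exp(-0.31087) = 0.73281. Converting, P(H|E) = 0.73281/1.7328 = 0.4229.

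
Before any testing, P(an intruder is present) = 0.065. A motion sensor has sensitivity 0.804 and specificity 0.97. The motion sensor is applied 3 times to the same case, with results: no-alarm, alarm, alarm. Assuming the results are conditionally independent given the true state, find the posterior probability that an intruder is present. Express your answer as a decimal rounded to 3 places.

With H the event that an intruder is present, the joint likelihood of the observed sequence is P(data|H) = 0.196·0.804·0.804 = 0.12670 and P(data|¬H) = 0.97·0.03·0.03 = 0.00087300.
Bayes: P(H|data) = 0.065·0.12670 / (0.065·0.12670 + 0.935·0.00087300) = 0.0082353/0.0090516 = 0.9098.

Posterior P(H) ≈ 0.910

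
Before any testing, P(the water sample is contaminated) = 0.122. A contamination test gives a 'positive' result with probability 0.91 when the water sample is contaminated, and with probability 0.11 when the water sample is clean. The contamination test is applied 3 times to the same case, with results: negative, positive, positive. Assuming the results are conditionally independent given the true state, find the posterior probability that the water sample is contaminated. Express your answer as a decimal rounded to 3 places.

Posterior P(H) ≈ 0.490

Let H be the event that the water sample is contaminated; start with P(H) = 0.122. P('positive'|H) = 0.91, P('positive'|¬H) = 0.11.
Update on result 1 ('negative'): P(H) ← 0.09·0.1220 / (0.09·0.1220 + 0.89·0.8780) = 0.010980/0.79240 = 0.0139.
Update on result 2 ('positive'): P(H) ← 0.91·0.0139 / (0.91·0.0139 + 0.11·0.9861) = 0.012610/0.12109 = 0.1041.
Update on result 3 ('positive'): P(H) ← 0.91·0.1041 / (0.91·0.1041 + 0.11·0.8959) = 0.094765/0.19331 = 0.4902.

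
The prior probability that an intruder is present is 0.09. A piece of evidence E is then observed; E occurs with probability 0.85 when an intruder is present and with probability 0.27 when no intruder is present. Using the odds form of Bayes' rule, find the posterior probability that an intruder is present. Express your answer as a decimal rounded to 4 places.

Posterior probability ≈ 0.2374

Prior odds = 0.09/(1−0.09) = 0.098901. In log-odds, ln(0.098901) = -2.3136.
Add log likelihood ratio: ln(3.1481) = 1.1468.
Posterior log-odds = -1.1668, so posterior odds = exp(-1.1668) = 0.31136. Converting, P(H|E) = 0.31136/1.3114 = 0.2374.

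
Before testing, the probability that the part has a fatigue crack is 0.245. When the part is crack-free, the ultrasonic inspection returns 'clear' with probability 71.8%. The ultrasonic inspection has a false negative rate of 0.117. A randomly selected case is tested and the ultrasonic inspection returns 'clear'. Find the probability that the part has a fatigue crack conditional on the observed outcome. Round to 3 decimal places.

Write H for 'the part has a fatigue crack'. Prior odds H:¬H = 0.245/0.755 = 0.32450. For the 'clear' outcome, the likelihood ratio is 0.117/0.718 = 0.16295.
Posterior odds = 0.32450 × 0.16295 = 0.052879, so P(H|E) = 0.052879/(1+0.052879) = 0.050.

P(H | E) ≈ 0.050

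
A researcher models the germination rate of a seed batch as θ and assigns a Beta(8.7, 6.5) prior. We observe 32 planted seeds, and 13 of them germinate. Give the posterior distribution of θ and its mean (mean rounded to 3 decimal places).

Observing 13 successes and 19 failures updates Beta(8.7, 6.5) by adding the success and failure counts to the two shape parameters: α = 8.7+13 = 21.7, β = 6.5+19 = 25.5.
Posterior mean = α/(α+β) = 21.7/47.2 = 0.460.

Posterior: Beta(21.7, 25.5); mean ≈ 0.460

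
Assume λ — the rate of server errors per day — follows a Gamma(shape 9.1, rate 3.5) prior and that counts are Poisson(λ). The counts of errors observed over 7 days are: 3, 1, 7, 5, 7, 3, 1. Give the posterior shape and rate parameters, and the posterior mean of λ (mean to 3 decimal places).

Total count ∑xᵢ = 27 over n = 7 days.
Gamma is conjugate to the Poisson likelihood: posterior is Gamma(shape = 9.1+27 = 36.1, rate = 3.5+7 = 10.5).
Posterior mean = shape/rate = 36.1/10.5 = 3.438.

Posterior: Gamma(shape=36.1, rate=10.5); mean ≈ 3.438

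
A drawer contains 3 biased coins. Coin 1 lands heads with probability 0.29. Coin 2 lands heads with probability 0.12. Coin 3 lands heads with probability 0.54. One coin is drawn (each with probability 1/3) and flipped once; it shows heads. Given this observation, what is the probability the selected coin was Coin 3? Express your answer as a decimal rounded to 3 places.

P(heads|C1) = 0.29; P(heads|C2) = 0.12; P(heads|C3) = 0.54.
Prior × likelihood for each source: 0.333333·0.29=0.09667, 0.333333·0.12=0.04000, 0.333333·0.54=0.1800. Summing gives P(heads) = 0.31667.
P(Coin 3 | heads) = 0.1800 / 0.31667 = 0.568.

Posterior probability ≈ 0.568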